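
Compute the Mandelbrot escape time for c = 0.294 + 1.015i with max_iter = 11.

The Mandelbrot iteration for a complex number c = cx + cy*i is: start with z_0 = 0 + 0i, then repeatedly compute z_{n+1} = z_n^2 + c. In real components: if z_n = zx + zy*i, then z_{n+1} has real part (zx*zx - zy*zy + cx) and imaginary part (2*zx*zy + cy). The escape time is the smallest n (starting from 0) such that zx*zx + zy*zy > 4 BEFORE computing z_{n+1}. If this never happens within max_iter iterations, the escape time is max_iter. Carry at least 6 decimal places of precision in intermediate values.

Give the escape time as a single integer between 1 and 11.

Answer: 3

Derivation:
z_0 = 0 + 0i, c = 0.2940 + 1.0150i
Iter 1: z = 0.2940 + 1.0150i, |z|^2 = 1.1167
Iter 2: z = -0.6498 + 1.6118i, |z|^2 = 3.0202
Iter 3: z = -1.8817 + -1.0797i, |z|^2 = 4.7067
Escaped at iteration 3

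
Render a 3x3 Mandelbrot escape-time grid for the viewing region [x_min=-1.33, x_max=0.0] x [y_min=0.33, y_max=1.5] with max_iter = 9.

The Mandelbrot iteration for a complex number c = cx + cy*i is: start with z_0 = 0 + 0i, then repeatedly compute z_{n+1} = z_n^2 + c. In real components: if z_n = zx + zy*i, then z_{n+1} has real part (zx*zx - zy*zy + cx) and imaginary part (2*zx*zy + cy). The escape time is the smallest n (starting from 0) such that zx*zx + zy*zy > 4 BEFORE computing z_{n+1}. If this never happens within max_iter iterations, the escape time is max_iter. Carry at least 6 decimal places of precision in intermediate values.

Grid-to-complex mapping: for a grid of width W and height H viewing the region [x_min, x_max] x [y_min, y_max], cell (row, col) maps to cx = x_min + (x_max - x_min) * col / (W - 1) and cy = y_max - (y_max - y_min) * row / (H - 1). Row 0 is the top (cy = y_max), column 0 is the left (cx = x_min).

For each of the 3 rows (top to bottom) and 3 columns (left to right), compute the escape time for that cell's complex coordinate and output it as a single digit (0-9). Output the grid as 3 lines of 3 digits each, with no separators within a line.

(row=0, col=0): c = -1.3300 + 1.5000i → escape time 1
(row=0, col=1): c = -0.6650 + 1.5000i → escape time 2
(row=0, col=2): c = 0.0000 + 1.5000i → escape time 2
(row=1, col=0): c = -1.3300 + 0.9150i → escape time 3
(row=1, col=1): c = -0.6650 + 0.9150i → escape time 4
(row=1, col=2): c = 0.0000 + 0.9150i → escape time 7
(row=2, col=0): c = -1.3300 + 0.3300i → escape time 6
(row=2, col=1): c = -0.6650 + 0.3300i → escape time 9
(row=2, col=2): c = 0.0000 + 0.3300i → escape time 9

Answer: 122
347
699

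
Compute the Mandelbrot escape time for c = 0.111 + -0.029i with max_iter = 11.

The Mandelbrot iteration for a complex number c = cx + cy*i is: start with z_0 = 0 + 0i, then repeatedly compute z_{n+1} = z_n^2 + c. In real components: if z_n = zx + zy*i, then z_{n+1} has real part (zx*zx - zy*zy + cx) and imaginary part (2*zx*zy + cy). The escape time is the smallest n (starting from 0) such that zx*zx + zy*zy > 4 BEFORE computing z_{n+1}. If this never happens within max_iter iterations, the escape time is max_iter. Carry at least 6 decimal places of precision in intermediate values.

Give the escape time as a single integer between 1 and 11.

z_0 = 0 + 0i, c = 0.1110 + -0.0290i
Iter 1: z = 0.1110 + -0.0290i, |z|^2 = 0.0132
Iter 2: z = 0.1225 + -0.0354i, |z|^2 = 0.0163
Iter 3: z = 0.1247 + -0.0377i, |z|^2 = 0.0170
Iter 4: z = 0.1251 + -0.0384i, |z|^2 = 0.0171
Iter 5: z = 0.1252 + -0.0386i, |z|^2 = 0.0172
Iter 6: z = 0.1252 + -0.0387i, |z|^2 = 0.0172
Iter 7: z = 0.1252 + -0.0387i, |z|^2 = 0.0172
Iter 8: z = 0.1252 + -0.0387i, |z|^2 = 0.0172
Iter 9: z = 0.1252 + -0.0387i, |z|^2 = 0.0172
Iter 10: z = 0.1252 + -0.0387i, |z|^2 = 0.0172

Answer: 11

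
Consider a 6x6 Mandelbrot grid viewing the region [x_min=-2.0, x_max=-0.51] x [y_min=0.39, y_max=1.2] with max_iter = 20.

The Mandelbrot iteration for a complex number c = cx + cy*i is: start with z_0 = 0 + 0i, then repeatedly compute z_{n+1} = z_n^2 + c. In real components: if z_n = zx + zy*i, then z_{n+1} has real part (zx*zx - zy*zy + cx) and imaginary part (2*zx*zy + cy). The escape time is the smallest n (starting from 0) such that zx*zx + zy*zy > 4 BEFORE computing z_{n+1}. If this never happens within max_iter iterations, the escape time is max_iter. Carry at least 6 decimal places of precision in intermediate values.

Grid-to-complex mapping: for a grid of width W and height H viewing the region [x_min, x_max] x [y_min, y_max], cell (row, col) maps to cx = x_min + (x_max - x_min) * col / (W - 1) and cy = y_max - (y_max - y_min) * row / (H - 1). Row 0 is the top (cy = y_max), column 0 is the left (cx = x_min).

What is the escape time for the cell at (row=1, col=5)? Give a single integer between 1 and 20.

z_0 = 0 + 0i, c = -0.5100 + 1.0380i
Iter 1: z = -0.5100 + 1.0380i, |z|^2 = 1.3375
Iter 2: z = -1.3273 + -0.0208i, |z|^2 = 1.7623
Iter 3: z = 1.2514 + 1.0931i, |z|^2 = 2.7609
Iter 4: z = -0.1389 + 3.7739i, |z|^2 = 14.2613
Escaped at iteration 4

Answer: 4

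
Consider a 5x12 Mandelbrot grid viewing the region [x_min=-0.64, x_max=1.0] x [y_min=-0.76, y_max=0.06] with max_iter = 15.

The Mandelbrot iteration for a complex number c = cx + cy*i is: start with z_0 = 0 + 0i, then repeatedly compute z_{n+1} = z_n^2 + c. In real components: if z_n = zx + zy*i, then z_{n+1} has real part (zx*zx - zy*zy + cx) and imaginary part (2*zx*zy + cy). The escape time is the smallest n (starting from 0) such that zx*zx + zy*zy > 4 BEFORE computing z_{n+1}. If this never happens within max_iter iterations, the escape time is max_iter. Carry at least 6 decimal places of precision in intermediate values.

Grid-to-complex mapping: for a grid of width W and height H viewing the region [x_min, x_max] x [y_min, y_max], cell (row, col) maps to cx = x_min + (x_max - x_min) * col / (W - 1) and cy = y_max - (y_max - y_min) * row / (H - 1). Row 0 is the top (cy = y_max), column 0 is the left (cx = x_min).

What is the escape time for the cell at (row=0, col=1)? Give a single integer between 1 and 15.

Answer: 15

Derivation:
z_0 = 0 + 0i, c = -0.2300 + 0.0600i
Iter 1: z = -0.2300 + 0.0600i, |z|^2 = 0.0565
Iter 2: z = -0.1807 + 0.0324i, |z|^2 = 0.0337
Iter 3: z = -0.1984 + 0.0483i, |z|^2 = 0.0417
Iter 4: z = -0.1930 + 0.0408i, |z|^2 = 0.0389
Iter 5: z = -0.1944 + 0.0442i, |z|^2 = 0.0398
Iter 6: z = -0.1942 + 0.0428i, |z|^2 = 0.0395
Iter 7: z = -0.1941 + 0.0434i, |z|^2 = 0.0396
Iter 8: z = -0.1942 + 0.0432i, |z|^2 = 0.0396
Iter 9: z = -0.1942 + 0.0432i, |z|^2 = 0.0396
Iter 10: z = -0.1942 + 0.0432i, |z|^2 = 0.0396
Iter 11: z = -0.1942 + 0.0432i, |z|^2 = 0.0396
Iter 12: z = -0.1942 + 0.0432i, |z|^2 = 0.0396
Iter 13: z = -0.1942 + 0.0432i, |z|^2 = 0.0396
Iter 14: z = -0.1942 + 0.0432i, |z|^2 = 0.0396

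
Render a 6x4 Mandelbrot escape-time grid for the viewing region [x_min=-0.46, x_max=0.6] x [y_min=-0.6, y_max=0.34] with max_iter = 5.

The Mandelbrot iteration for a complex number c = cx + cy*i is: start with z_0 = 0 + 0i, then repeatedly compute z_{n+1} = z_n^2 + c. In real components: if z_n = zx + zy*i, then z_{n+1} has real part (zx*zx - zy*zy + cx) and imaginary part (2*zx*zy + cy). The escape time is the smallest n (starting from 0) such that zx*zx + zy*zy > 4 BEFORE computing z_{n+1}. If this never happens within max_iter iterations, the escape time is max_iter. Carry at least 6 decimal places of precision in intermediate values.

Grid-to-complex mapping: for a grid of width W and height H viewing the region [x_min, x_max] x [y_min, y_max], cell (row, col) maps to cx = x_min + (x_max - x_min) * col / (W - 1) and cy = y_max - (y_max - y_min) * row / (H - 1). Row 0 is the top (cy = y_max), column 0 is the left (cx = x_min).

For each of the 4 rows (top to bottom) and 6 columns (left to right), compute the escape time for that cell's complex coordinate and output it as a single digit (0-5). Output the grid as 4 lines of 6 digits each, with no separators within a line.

(row=0, col=0): c = -0.4600 + 0.3400i → escape time 5
(row=0, col=1): c = -0.2480 + 0.3400i → escape time 5
(row=0, col=2): c = -0.0360 + 0.3400i → escape time 5
(row=0, col=3): c = 0.1760 + 0.3400i → escape time 5
(row=0, col=4): c = 0.3880 + 0.3400i → escape time 5
(row=0, col=5): c = 0.6000 + 0.3400i → escape time 4
(row=1, col=0): c = -0.4600 + 0.0267i → escape time 5
(row=1, col=1): c = -0.2480 + 0.0267i → escape time 5
(row=1, col=2): c = -0.0360 + 0.0267i → escape time 5
(row=1, col=3): c = 0.1760 + 0.0267i → escape time 5
(row=1, col=4): c = 0.3880 + 0.0267i → escape time 5
(row=1, col=5): c = 0.6000 + 0.0267i → escape time 4
(row=2, col=0): c = -0.4600 + -0.2867i → escape time 5
(row=2, col=1): c = -0.2480 + -0.2867i → escape time 5
(row=2, col=2): c = -0.0360 + -0.2867i → escape time 5
(row=2, col=3): c = 0.1760 + -0.2867i → escape time 5
(row=2, col=4): c = 0.3880 + -0.2867i → escape time 5
(row=2, col=5): c = 0.6000 + -0.2867i → escape time 4
(row=3, col=0): c = -0.4600 + -0.6000i → escape time 5
(row=3, col=1): c = -0.2480 + -0.6000i → escape time 5
(row=3, col=2): c = -0.0360 + -0.6000i → escape time 5
(row=3, col=3): c = 0.1760 + -0.6000i → escape time 5
(row=3, col=4): c = 0.3880 + -0.6000i → escape time 5
(row=3, col=5): c = 0.6000 + -0.6000i → escape time 3

Answer: 555554
555554
555554
555553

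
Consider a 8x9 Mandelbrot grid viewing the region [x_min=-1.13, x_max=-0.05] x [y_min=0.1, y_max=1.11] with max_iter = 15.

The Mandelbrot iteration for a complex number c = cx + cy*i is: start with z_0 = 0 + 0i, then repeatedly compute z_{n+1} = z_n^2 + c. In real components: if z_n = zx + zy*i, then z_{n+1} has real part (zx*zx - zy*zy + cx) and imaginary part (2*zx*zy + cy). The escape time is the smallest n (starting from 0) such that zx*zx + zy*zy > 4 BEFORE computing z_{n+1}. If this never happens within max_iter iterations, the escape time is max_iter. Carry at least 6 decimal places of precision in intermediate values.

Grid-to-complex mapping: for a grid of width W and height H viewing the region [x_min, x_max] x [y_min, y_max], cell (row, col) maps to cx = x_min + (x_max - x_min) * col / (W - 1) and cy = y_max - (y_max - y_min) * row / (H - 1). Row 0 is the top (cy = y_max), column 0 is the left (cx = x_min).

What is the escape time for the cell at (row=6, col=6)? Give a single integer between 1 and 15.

Answer: 15

Derivation:
z_0 = 0 + 0i, c = -0.2043 + 0.3525i
Iter 1: z = -0.2043 + 0.3525i, |z|^2 = 0.1660
Iter 2: z = -0.2868 + 0.2085i, |z|^2 = 0.1257
Iter 3: z = -0.1655 + 0.2329i, |z|^2 = 0.0816
Iter 4: z = -0.2311 + 0.2754i, |z|^2 = 0.1293
Iter 5: z = -0.2267 + 0.2252i, |z|^2 = 0.1021
Iter 6: z = -0.2036 + 0.2504i, |z|^2 = 0.1042
Iter 7: z = -0.2255 + 0.2505i, |z|^2 = 0.1136
Iter 8: z = -0.2162 + 0.2395i, |z|^2 = 0.1041
Iter 9: z = -0.2149 + 0.2489i, |z|^2 = 0.1082
Iter 10: z = -0.2201 + 0.2455i, |z|^2 = 0.1087
Iter 11: z = -0.2161 + 0.2444i, |z|^2 = 0.1065
Iter 12: z = -0.2173 + 0.2468i, |z|^2 = 0.1082
Iter 13: z = -0.2180 + 0.2452i, |z|^2 = 0.1076
Iter 14: z = -0.2169 + 0.2456i, |z|^2 = 0.1074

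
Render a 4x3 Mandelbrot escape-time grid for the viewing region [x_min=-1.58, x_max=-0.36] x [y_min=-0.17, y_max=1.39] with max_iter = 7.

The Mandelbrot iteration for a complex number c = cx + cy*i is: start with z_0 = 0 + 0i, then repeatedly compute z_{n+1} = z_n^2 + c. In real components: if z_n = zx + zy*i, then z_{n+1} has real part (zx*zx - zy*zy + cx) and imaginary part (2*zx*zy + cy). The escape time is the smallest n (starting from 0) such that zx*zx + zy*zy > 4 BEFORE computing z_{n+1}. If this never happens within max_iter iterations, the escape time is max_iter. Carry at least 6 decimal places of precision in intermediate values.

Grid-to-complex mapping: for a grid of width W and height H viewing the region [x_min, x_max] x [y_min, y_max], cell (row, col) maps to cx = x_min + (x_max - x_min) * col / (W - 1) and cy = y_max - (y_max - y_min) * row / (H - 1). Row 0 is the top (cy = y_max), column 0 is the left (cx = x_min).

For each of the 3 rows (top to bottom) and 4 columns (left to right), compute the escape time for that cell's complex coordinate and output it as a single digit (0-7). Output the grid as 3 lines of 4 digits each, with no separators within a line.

Answer: 1222
3357
5777

Derivation:
(row=0, col=0): c = -1.5800 + 1.3900i → escape time 1
(row=0, col=1): c = -1.1733 + 1.3900i → escape time 2
(row=0, col=2): c = -0.7667 + 1.3900i → escape time 2
(row=0, col=3): c = -0.3600 + 1.3900i → escape time 2
(row=1, col=0): c = -1.5800 + 0.6100i → escape time 3
(row=1, col=1): c = -1.1733 + 0.6100i → escape time 3
(row=1, col=2): c = -0.7667 + 0.6100i → escape time 5
(row=1, col=3): c = -0.3600 + 0.6100i → escape time 7
(row=2, col=0): c = -1.5800 + -0.1700i → escape time 5
(row=2, col=1): c = -1.1733 + -0.1700i → escape time 7
(row=2, col=2): c = -0.7667 + -0.1700i → escape time 7
(row=2, col=3): c = -0.3600 + -0.1700i → escape time 7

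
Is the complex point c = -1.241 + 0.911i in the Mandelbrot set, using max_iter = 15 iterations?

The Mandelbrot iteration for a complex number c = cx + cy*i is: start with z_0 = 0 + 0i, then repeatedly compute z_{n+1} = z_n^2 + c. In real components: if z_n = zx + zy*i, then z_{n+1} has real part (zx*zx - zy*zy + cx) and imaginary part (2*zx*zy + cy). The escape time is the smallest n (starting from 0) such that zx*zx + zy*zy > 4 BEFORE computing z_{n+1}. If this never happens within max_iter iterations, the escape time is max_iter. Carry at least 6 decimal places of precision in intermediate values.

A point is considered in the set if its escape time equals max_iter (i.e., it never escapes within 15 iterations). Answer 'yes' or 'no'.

z_0 = 0 + 0i, c = -1.2410 + 0.9110i
Iter 1: z = -1.2410 + 0.9110i, |z|^2 = 2.3700
Iter 2: z = -0.5308 + -1.3501i, |z|^2 = 2.1046
Iter 3: z = -2.7820 + 2.3444i, |z|^2 = 13.2355
Escaped at iteration 3

Answer: no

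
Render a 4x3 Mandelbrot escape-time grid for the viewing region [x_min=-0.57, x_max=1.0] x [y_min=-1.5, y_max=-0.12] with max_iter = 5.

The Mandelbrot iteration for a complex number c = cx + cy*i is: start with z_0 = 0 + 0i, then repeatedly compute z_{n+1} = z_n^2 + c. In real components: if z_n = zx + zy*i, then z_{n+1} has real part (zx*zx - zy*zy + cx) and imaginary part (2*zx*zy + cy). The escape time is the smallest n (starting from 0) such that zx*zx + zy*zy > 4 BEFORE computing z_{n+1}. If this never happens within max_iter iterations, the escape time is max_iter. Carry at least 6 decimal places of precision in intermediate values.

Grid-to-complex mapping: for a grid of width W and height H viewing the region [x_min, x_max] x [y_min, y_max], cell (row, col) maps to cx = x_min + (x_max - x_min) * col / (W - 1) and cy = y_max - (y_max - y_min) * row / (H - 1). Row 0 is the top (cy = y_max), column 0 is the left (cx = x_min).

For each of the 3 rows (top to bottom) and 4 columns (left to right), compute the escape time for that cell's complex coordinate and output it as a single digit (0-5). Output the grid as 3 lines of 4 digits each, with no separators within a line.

(row=0, col=0): c = -0.5700 + -0.1200i → escape time 5
(row=0, col=1): c = -0.0467 + -0.1200i → escape time 5
(row=0, col=2): c = 0.4767 + -0.1200i → escape time 5
(row=0, col=3): c = 1.0000 + -0.1200i → escape time 2
(row=1, col=0): c = -0.5700 + -0.8100i → escape time 4
(row=1, col=1): c = -0.0467 + -0.8100i → escape time 5
(row=1, col=2): c = 0.4767 + -0.8100i → escape time 3
(row=1, col=3): c = 1.0000 + -0.8100i → escape time 2
(row=2, col=0): c = -0.5700 + -1.5000i → escape time 2
(row=2, col=1): c = -0.0467 + -1.5000i → escape time 2
(row=2, col=2): c = 0.4767 + -1.5000i → escape time 2
(row=2, col=3): c = 1.0000 + -1.5000i → escape time 2

Answer: 5552
4532
2222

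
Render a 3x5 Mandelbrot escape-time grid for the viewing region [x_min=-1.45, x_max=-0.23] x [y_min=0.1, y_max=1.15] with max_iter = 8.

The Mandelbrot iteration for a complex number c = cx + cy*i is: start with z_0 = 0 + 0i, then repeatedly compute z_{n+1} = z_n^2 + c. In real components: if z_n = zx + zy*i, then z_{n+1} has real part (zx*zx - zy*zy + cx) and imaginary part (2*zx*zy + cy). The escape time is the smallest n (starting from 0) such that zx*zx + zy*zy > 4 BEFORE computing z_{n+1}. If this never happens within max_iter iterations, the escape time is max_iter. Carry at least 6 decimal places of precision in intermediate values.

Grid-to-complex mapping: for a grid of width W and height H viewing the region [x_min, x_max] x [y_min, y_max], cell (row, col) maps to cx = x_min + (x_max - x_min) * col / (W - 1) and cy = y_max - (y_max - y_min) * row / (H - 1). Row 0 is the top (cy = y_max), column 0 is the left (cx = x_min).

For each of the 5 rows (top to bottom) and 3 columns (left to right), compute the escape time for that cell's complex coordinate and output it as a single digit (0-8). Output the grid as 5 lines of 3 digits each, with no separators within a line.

(row=0, col=0): c = -1.4500 + 1.1500i → escape time 2
(row=0, col=1): c = -0.8400 + 1.1500i → escape time 3
(row=0, col=2): c = -0.2300 + 1.1500i → escape time 4
(row=1, col=0): c = -1.4500 + 0.8875i → escape time 3
(row=1, col=1): c = -0.8400 + 0.8875i → escape time 3
(row=1, col=2): c = -0.2300 + 0.8875i → escape time 8
(row=2, col=0): c = -1.4500 + 0.6250i → escape time 3
(row=2, col=1): c = -0.8400 + 0.6250i → escape time 5
(row=2, col=2): c = -0.2300 + 0.6250i → escape time 8
(row=3, col=0): c = -1.4500 + 0.3625i → escape time 5
(row=3, col=1): c = -0.8400 + 0.3625i → escape time 8
(row=3, col=2): c = -0.2300 + 0.3625i → escape time 8
(row=4, col=0): c = -1.4500 + 0.1000i → escape time 8
(row=4, col=1): c = -0.8400 + 0.1000i → escape time 8
(row=4, col=2): c = -0.2300 + 0.1000i → escape time 8

Answer: 234
338
358
588
888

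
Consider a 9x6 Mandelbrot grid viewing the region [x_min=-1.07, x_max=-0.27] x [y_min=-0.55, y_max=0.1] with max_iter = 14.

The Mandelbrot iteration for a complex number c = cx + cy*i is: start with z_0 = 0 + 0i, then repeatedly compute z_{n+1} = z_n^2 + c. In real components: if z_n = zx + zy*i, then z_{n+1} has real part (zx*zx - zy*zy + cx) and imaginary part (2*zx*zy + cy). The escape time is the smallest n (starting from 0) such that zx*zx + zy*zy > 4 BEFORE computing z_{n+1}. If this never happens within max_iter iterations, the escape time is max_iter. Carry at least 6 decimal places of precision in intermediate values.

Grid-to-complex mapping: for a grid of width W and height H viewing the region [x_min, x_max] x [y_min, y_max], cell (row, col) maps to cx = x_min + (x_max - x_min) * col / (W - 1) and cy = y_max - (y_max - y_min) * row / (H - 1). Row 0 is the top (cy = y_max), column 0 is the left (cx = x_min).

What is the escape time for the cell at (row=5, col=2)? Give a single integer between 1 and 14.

Answer: 5

Derivation:
z_0 = 0 + 0i, c = -0.8700 + -0.5500i
Iter 1: z = -0.8700 + -0.5500i, |z|^2 = 1.0594
Iter 2: z = -0.4156 + 0.4070i, |z|^2 = 0.3384
Iter 3: z = -0.8629 + -0.8883i, |z|^2 = 1.5337
Iter 4: z = -0.9144 + 0.9831i, |z|^2 = 1.8026
Iter 5: z = -1.0002 + -2.3479i, |z|^2 = 6.5131
Escaped at iteration 5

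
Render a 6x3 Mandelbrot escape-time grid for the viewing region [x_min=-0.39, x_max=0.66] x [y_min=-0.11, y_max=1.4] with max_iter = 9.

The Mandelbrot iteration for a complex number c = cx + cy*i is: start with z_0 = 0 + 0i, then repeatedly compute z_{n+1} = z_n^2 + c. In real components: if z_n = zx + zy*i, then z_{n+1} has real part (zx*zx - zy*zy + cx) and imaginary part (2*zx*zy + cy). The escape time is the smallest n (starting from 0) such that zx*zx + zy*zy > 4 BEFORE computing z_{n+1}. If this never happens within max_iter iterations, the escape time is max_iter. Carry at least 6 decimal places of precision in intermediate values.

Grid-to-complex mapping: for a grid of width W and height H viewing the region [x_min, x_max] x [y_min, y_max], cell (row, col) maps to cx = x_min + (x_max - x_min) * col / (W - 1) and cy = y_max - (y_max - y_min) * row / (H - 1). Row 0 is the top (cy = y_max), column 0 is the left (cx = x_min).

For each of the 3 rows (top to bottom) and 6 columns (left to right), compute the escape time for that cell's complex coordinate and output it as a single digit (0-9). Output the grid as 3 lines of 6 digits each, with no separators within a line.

(row=0, col=0): c = -0.3900 + 1.4000i → escape time 2
(row=0, col=1): c = -0.1800 + 1.4000i → escape time 2
(row=0, col=2): c = 0.0300 + 1.4000i → escape time 2
(row=0, col=3): c = 0.2400 + 1.4000i → escape time 2
(row=0, col=4): c = 0.4500 + 1.4000i → escape time 2
(row=0, col=5): c = 0.6600 + 1.4000i → escape time 2
(row=1, col=0): c = -0.3900 + 0.6450i → escape time 9
(row=1, col=1): c = -0.1800 + 0.6450i → escape time 9
(row=1, col=2): c = 0.0300 + 0.6450i → escape time 9
(row=1, col=3): c = 0.2400 + 0.6450i → escape time 8
(row=1, col=4): c = 0.4500 + 0.6450i → escape time 5
(row=1, col=5): c = 0.6600 + 0.6450i → escape time 3
(row=2, col=0): c = -0.3900 + -0.1100i → escape time 9
(row=2, col=1): c = -0.1800 + -0.1100i → escape time 9
(row=2, col=2): c = 0.0300 + -0.1100i → escape time 9
(row=2, col=3): c = 0.2400 + -0.1100i → escape time 9
(row=2, col=4): c = 0.4500 + -0.1100i → escape time 6
(row=2, col=5): c = 0.6600 + -0.1100i → escape time 4

Answer: 222222
999853
999964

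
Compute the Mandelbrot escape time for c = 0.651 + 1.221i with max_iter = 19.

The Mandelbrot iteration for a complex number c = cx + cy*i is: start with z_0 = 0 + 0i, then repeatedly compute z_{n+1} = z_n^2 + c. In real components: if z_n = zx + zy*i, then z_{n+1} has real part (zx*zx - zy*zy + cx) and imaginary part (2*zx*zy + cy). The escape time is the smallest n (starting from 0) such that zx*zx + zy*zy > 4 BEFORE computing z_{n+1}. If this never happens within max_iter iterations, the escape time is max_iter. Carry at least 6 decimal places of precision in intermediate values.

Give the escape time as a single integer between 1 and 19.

z_0 = 0 + 0i, c = 0.6510 + 1.2210i
Iter 1: z = 0.6510 + 1.2210i, |z|^2 = 1.9146
Iter 2: z = -0.4160 + 2.8107i, |z|^2 = 8.0734
Escaped at iteration 2

Answer: 2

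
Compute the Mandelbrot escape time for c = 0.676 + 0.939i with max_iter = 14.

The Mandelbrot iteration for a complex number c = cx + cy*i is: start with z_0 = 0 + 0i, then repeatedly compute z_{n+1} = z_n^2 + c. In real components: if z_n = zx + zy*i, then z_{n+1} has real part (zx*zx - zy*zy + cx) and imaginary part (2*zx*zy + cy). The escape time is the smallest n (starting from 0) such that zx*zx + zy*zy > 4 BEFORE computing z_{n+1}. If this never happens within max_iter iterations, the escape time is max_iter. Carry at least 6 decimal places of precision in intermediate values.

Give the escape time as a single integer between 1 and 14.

z_0 = 0 + 0i, c = 0.6760 + 0.9390i
Iter 1: z = 0.6760 + 0.9390i, |z|^2 = 1.3387
Iter 2: z = 0.2513 + 2.2085i, |z|^2 = 4.9407
Escaped at iteration 2

Answer: 2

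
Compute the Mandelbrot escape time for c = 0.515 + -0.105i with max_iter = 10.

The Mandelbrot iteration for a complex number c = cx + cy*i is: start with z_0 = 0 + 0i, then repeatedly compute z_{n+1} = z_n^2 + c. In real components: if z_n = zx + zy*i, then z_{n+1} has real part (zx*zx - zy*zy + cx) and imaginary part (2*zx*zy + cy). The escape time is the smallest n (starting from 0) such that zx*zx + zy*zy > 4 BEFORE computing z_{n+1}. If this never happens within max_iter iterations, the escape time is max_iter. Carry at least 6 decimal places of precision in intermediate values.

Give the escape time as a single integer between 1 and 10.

Answer: 5

Derivation:
z_0 = 0 + 0i, c = 0.5150 + -0.1050i
Iter 1: z = 0.5150 + -0.1050i, |z|^2 = 0.2762
Iter 2: z = 0.7692 + -0.2132i, |z|^2 = 0.6371
Iter 3: z = 1.0612 + -0.4329i, |z|^2 = 1.3136
Iter 4: z = 1.4538 + -1.0238i, |z|^2 = 3.1618
Iter 5: z = 1.5803 + -3.0819i, |z|^2 = 11.9957
Escaped at iteration 5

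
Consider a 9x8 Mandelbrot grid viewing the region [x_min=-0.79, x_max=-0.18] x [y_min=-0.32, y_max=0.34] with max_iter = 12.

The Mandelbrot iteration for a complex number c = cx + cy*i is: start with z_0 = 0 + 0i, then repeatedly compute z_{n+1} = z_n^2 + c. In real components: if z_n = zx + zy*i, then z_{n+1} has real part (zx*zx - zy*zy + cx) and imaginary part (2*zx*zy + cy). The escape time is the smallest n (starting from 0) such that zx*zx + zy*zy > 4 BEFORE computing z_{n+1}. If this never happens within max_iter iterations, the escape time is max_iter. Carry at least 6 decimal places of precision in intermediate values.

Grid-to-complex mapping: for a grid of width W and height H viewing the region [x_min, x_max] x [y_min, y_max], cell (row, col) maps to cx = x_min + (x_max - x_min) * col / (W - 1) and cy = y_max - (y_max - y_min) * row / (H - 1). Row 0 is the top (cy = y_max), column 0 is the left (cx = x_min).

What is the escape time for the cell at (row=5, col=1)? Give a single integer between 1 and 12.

z_0 = 0 + 0i, c = -0.7137 + -0.1314i
Iter 1: z = -0.7137 + -0.1314i, |z|^2 = 0.5267
Iter 2: z = -0.2216 + 0.0562i, |z|^2 = 0.0523
Iter 3: z = -0.6678 + -0.1563i, |z|^2 = 0.4704
Iter 4: z = -0.2922 + 0.0774i, |z|^2 = 0.0914
Iter 5: z = -0.6343 + -0.1766i, |z|^2 = 0.4336
Iter 6: z = -0.3426 + 0.0927i, |z|^2 = 0.1259
Iter 7: z = -0.6050 + -0.1949i, |z|^2 = 0.4040
Iter 8: z = -0.3857 + 0.1044i, |z|^2 = 0.1597
Iter 9: z = -0.5759 + -0.2120i, |z|^2 = 0.3766
Iter 10: z = -0.4271 + 0.1127i, |z|^2 = 0.1951
Iter 11: z = -0.5441 + -0.2277i, |z|^2 = 0.3479

Answer: 12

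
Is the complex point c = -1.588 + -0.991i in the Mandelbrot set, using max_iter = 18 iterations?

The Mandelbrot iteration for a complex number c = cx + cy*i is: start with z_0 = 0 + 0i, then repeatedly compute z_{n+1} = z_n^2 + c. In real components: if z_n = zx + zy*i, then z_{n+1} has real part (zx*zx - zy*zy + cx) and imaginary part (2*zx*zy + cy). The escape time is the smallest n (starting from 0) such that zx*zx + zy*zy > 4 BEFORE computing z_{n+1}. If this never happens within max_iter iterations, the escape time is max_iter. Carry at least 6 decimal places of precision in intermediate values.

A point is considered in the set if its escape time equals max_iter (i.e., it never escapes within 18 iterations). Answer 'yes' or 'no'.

z_0 = 0 + 0i, c = -1.5880 + -0.9910i
Iter 1: z = -1.5880 + -0.9910i, |z|^2 = 3.5038
Iter 2: z = -0.0483 + 2.1564i, |z|^2 = 4.6525
Escaped at iteration 2

Answer: no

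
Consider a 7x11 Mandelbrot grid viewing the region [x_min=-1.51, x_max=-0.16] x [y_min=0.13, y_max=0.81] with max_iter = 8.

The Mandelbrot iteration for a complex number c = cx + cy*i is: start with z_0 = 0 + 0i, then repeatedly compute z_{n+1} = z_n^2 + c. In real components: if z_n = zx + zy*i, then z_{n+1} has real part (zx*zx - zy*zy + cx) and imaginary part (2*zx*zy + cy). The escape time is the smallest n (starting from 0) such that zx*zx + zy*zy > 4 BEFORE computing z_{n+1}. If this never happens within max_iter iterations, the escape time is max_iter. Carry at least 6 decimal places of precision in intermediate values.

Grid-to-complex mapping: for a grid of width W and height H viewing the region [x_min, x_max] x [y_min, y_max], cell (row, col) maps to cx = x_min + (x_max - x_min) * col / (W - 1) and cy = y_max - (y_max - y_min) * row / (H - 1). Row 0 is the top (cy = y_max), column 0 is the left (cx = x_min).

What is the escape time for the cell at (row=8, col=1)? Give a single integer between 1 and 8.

z_0 = 0 + 0i, c = -1.2850 + 0.2660i
Iter 1: z = -1.2850 + 0.2660i, |z|^2 = 1.7220
Iter 2: z = 0.2955 + -0.4176i, |z|^2 = 0.2617
Iter 3: z = -1.3721 + 0.0192i, |z|^2 = 1.8830
Iter 4: z = 0.5973 + 0.2133i, |z|^2 = 0.4023
Iter 5: z = -0.9737 + 0.5208i, |z|^2 = 1.2193
Iter 6: z = -0.6081 + -0.7482i, |z|^2 = 0.9296
Iter 7: z = -1.4750 + 1.1759i, |z|^2 = 3.5585

Answer: 8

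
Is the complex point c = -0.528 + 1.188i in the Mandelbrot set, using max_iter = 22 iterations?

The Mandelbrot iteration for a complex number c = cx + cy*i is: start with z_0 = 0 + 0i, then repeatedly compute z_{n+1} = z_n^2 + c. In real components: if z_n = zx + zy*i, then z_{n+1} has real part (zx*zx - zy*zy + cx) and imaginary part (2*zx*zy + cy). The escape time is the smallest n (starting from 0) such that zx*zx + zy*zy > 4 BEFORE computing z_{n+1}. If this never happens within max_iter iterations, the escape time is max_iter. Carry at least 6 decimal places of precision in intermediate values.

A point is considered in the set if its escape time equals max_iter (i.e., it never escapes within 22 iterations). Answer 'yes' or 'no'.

z_0 = 0 + 0i, c = -0.5280 + 1.1880i
Iter 1: z = -0.5280 + 1.1880i, |z|^2 = 1.6901
Iter 2: z = -1.6606 + -0.0665i, |z|^2 = 2.7619
Iter 3: z = 2.2250 + 1.4089i, |z|^2 = 6.9359
Escaped at iteration 3

Answer: no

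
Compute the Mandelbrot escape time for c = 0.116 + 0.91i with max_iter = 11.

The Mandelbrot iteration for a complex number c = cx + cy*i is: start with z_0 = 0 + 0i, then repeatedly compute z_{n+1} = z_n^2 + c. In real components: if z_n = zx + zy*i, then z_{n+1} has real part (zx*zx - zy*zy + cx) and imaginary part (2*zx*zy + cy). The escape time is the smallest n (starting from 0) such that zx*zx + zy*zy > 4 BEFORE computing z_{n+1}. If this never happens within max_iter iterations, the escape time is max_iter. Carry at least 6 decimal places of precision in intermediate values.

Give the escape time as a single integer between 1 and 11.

z_0 = 0 + 0i, c = 0.1160 + 0.9100i
Iter 1: z = 0.1160 + 0.9100i, |z|^2 = 0.8416
Iter 2: z = -0.6986 + 1.1211i, |z|^2 = 1.7450
Iter 3: z = -0.6528 + -0.6565i, |z|^2 = 0.8572
Iter 4: z = 0.1111 + 1.7672i, |z|^2 = 3.1352
Iter 5: z = -2.9945 + 1.3028i, |z|^2 = 10.6645
Escaped at iteration 5

Answer: 5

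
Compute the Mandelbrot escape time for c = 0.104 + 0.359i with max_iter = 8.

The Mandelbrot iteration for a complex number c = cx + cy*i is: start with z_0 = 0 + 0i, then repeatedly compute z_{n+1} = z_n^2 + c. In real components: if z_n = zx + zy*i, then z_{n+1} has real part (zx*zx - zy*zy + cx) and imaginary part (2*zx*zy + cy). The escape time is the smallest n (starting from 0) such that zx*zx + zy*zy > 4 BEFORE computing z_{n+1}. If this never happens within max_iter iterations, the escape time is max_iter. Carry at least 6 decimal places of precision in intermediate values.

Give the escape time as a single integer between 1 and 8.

Answer: 8

Derivation:
z_0 = 0 + 0i, c = 0.1040 + 0.3590i
Iter 1: z = 0.1040 + 0.3590i, |z|^2 = 0.1397
Iter 2: z = -0.0141 + 0.4337i, |z|^2 = 0.1883
Iter 3: z = -0.0839 + 0.3468i, |z|^2 = 0.1273
Iter 4: z = -0.0092 + 0.3008i, |z|^2 = 0.0906
Iter 5: z = 0.0136 + 0.3534i, |z|^2 = 0.1251
Iter 6: z = -0.0207 + 0.3686i, |z|^2 = 0.1363
Iter 7: z = -0.0314 + 0.3437i, |z|^2 = 0.1191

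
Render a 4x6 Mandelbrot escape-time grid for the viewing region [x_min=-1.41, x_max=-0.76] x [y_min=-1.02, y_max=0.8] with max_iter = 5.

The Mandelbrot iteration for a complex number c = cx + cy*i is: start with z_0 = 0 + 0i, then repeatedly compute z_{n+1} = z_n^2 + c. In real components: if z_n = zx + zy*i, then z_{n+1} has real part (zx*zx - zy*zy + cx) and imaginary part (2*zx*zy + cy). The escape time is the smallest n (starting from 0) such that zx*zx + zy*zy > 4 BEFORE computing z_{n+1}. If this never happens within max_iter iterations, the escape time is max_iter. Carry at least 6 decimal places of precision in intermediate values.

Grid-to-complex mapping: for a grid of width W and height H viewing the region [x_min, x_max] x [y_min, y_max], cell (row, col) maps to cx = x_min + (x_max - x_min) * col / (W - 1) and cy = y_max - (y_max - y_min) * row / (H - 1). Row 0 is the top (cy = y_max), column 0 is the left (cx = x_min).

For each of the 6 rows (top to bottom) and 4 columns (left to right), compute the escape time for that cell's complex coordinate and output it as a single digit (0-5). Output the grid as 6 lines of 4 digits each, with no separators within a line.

(row=0, col=0): c = -1.4100 + 0.8000i → escape time 3
(row=0, col=1): c = -1.1933 + 0.8000i → escape time 3
(row=0, col=2): c = -0.9767 + 0.8000i → escape time 3
(row=0, col=3): c = -0.7600 + 0.8000i → escape time 4
(row=1, col=0): c = -1.4100 + 0.4360i → escape time 4
(row=1, col=1): c = -1.1933 + 0.4360i → escape time 5
(row=1, col=2): c = -0.9767 + 0.4360i → escape time 5
(row=1, col=3): c = -0.7600 + 0.4360i → escape time 5
(row=2, col=0): c = -1.4100 + 0.0720i → escape time 5
(row=2, col=1): c = -1.1933 + 0.0720i → escape time 5
(row=2, col=2): c = -0.9767 + 0.0720i → escape time 5
(row=2, col=3): c = -0.7600 + 0.0720i → escape time 5
(row=3, col=0): c = -1.4100 + -0.2920i → escape time 5
(row=3, col=1): c = -1.1933 + -0.2920i → escape time 5
(row=3, col=2): c = -0.9767 + -0.2920i → escape time 5
(row=3, col=3): c = -0.7600 + -0.2920i → escape time 5
(row=4, col=0): c = -1.4100 + -0.6560i → escape time 3
(row=4, col=1): c = -1.1933 + -0.6560i → escape time 3
(row=4, col=2): c = -0.9767 + -0.6560i → escape time 4
(row=4, col=3): c = -0.7600 + -0.6560i → escape time 5
(row=5, col=0): c = -1.4100 + -1.0200i → escape time 3
(row=5, col=1): c = -1.1933 + -1.0200i → escape time 3
(row=5, col=2): c = -0.9767 + -1.0200i → escape time 3
(row=5, col=3): c = -0.7600 + -1.0200i → escape time 3

Answer: 3334
4555
5555
5555
3345
3333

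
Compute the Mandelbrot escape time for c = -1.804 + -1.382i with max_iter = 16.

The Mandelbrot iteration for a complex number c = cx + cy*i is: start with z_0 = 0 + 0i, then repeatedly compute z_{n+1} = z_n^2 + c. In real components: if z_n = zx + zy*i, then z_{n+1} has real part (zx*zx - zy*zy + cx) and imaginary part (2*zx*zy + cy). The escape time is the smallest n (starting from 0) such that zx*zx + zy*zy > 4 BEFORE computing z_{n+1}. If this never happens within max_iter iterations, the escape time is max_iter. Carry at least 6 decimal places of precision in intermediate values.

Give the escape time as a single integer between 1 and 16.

z_0 = 0 + 0i, c = -1.8040 + -1.3820i
Iter 1: z = -1.8040 + -1.3820i, |z|^2 = 5.1643
Escaped at iteration 1

Answer: 1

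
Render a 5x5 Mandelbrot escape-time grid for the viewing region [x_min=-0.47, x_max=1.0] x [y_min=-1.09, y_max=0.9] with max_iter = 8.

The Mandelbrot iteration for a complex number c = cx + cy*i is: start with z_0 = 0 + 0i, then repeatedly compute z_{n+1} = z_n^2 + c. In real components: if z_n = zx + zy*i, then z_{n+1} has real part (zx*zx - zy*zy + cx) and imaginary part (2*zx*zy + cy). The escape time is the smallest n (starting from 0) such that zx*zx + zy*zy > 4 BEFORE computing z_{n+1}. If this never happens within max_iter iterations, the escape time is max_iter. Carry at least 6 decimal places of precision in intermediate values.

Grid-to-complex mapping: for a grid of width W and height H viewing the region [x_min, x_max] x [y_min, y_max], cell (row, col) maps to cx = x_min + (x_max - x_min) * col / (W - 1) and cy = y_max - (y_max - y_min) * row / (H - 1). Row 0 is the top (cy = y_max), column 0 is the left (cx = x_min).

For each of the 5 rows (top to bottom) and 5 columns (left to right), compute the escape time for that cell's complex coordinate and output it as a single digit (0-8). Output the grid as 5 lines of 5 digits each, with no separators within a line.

(row=0, col=0): c = -0.4700 + 0.9000i → escape time 4
(row=0, col=1): c = -0.1025 + 0.9000i → escape time 8
(row=0, col=2): c = 0.2650 + 0.9000i → escape time 4
(row=0, col=3): c = 0.6325 + 0.9000i → escape time 2
(row=0, col=4): c = 1.0000 + 0.9000i → escape time 2
(row=1, col=0): c = -0.4700 + 0.4025i → escape time 8
(row=1, col=1): c = -0.1025 + 0.4025i → escape time 8
(row=1, col=2): c = 0.2650 + 0.4025i → escape time 8
(row=1, col=3): c = 0.6325 + 0.4025i → escape time 3
(row=1, col=4): c = 1.0000 + 0.4025i → escape time 2
(row=2, col=0): c = -0.4700 + -0.0950i → escape time 8
(row=2, col=1): c = -0.1025 + -0.0950i → escape time 8
(row=2, col=2): c = 0.2650 + -0.0950i → escape time 8
(row=2, col=3): c = 0.6325 + -0.0950i → escape time 4
(row=2, col=4): c = 1.0000 + -0.0950i → escape time 2
(row=3, col=0): c = -0.4700 + -0.5925i → escape time 8
(row=3, col=1): c = -0.1025 + -0.5925i → escape time 8
(row=3, col=2): c = 0.2650 + -0.5925i → escape time 8
(row=3, col=3): c = 0.6325 + -0.5925i → escape time 3
(row=3, col=4): c = 1.0000 + -0.5925i → escape time 2
(row=4, col=0): c = -0.4700 + -1.0900i → escape time 4
(row=4, col=1): c = -0.1025 + -1.0900i → escape time 5
(row=4, col=2): c = 0.2650 + -1.0900i → escape time 3
(row=4, col=3): c = 0.6325 + -1.0900i → escape time 2
(row=4, col=4): c = 1.0000 + -1.0900i → escape time 2

Answer: 48422
88832
88842
88832
45322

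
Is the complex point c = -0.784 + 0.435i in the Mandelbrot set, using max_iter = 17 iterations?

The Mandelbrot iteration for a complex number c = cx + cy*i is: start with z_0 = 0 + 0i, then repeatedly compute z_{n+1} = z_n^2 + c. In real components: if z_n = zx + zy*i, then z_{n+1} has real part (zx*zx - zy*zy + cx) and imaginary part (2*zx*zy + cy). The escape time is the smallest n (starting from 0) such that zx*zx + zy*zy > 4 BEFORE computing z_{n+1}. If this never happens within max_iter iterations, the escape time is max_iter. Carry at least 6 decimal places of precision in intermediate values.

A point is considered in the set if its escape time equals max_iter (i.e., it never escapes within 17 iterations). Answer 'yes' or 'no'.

z_0 = 0 + 0i, c = -0.7840 + 0.4350i
Iter 1: z = -0.7840 + 0.4350i, |z|^2 = 0.8039
Iter 2: z = -0.3586 + -0.2471i, |z|^2 = 0.1896
Iter 3: z = -0.7165 + 0.6122i, |z|^2 = 0.8881
Iter 4: z = -0.6454 + -0.4422i, |z|^2 = 0.6122
Iter 5: z = -0.5630 + 1.0059i, |z|^2 = 1.3287
Iter 6: z = -1.4788 + -0.6976i, |z|^2 = 2.6736
Iter 7: z = 0.9163 + 2.4982i, |z|^2 = 7.0809
Escaped at iteration 7

Answer: no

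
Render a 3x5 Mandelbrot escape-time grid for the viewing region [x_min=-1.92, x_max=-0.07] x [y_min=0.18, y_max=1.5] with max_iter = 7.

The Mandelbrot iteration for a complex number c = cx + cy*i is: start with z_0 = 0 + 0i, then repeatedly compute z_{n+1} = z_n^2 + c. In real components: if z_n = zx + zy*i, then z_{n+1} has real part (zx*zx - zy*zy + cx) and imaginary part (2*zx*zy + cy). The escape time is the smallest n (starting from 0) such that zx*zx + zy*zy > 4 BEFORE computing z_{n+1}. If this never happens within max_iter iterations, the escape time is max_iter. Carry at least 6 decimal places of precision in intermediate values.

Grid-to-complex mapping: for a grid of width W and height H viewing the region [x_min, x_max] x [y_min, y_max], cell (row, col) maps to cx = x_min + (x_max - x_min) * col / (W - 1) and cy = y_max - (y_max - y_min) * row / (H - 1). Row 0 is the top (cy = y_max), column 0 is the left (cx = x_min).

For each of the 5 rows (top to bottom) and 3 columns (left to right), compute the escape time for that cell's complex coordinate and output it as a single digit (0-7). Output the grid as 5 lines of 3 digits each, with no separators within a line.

(row=0, col=0): c = -1.9200 + 1.5000i → escape time 1
(row=0, col=1): c = -0.9950 + 1.5000i → escape time 2
(row=0, col=2): c = -0.0700 + 1.5000i → escape time 2
(row=1, col=0): c = -1.9200 + 1.1700i → escape time 1
(row=1, col=1): c = -0.9950 + 1.1700i → escape time 3
(row=1, col=2): c = -0.0700 + 1.1700i → escape time 4
(row=2, col=0): c = -1.9200 + 0.8400i → escape time 1
(row=2, col=1): c = -0.9950 + 0.8400i → escape time 3
(row=2, col=2): c = -0.0700 + 0.8400i → escape time 7
(row=3, col=0): c = -1.9200 + 0.5100i → escape time 2
(row=3, col=1): c = -0.9950 + 0.5100i → escape time 5
(row=3, col=2): c = -0.0700 + 0.5100i → escape time 7
(row=4, col=0): c = -1.9200 + 0.1800i → escape time 4
(row=4, col=1): c = -0.9950 + 0.1800i → escape time 7
(row=4, col=2): c = -0.0700 + 0.1800i → escape time 7

Answer: 122
134
137
257
477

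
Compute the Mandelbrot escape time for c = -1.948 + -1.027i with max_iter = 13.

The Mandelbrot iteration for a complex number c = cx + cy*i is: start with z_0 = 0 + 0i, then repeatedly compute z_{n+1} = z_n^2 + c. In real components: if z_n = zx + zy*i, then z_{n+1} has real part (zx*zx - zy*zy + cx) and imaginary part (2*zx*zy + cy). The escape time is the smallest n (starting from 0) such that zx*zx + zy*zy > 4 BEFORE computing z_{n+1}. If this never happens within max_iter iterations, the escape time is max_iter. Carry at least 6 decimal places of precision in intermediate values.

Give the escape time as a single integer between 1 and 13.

z_0 = 0 + 0i, c = -1.9480 + -1.0270i
Iter 1: z = -1.9480 + -1.0270i, |z|^2 = 4.8494
Escaped at iteration 1

Answer: 1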